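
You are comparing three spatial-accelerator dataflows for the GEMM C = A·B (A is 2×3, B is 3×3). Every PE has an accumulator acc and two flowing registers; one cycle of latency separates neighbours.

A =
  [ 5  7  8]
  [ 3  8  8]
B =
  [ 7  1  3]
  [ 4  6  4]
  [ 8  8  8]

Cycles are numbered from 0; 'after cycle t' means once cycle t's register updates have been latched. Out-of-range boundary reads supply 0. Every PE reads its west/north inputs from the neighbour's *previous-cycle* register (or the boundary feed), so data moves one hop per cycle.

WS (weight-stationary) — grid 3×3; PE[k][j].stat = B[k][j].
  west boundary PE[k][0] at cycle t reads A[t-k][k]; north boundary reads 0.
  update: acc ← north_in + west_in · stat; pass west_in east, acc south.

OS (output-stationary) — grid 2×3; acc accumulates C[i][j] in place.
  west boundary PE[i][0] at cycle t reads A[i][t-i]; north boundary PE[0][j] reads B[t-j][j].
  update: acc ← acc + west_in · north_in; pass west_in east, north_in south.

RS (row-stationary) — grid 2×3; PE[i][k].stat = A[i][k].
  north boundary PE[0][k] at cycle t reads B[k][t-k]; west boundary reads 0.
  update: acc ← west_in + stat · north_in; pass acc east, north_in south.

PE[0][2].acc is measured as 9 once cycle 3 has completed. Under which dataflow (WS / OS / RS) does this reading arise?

dataflow = WS

WS [3×3] PE[0][2] across cycles:
  c0 r0c2: 0 / 0 / 0
  c1 r0c2: 0 / 0 / 0
  c2 r0c2: 15 / 5 / 15
  c3 r0c2: 9 / 3 / 9
OS [2×3] PE[0][2] across cycles:
  c0 r0c2: 0 / 0 / 0
  c1 r0c2: 0 / 0 / 0
  c2 r0c2: 15 / 5 / 3
  c3 r0c2: 43 / 7 / 4
RS [2×3] PE[0][2] across cycles:
  c0 r0c2: 0 / 0 / 0
  c1 r0c2: 0 / 0 / 0
  c2 r0c2: 127 / 127 / 8
  c3 r0c2: 111 / 111 / 8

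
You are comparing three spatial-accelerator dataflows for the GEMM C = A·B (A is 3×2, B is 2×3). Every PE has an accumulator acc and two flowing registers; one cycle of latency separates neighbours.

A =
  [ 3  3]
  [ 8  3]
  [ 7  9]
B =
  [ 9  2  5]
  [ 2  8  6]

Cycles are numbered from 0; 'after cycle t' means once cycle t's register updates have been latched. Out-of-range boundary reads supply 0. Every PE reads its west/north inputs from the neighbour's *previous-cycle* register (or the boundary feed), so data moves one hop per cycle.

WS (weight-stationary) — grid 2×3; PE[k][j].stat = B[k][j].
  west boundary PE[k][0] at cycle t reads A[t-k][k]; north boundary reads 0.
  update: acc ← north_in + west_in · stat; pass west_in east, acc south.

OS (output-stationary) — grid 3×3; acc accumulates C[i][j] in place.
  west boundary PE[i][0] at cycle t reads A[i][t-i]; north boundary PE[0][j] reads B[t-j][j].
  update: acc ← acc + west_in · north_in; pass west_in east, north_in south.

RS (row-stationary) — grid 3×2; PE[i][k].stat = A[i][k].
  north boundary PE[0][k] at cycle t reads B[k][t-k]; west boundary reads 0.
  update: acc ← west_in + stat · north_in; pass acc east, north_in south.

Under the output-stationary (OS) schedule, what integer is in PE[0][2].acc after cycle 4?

Tracing OS — 3×3 array, target PE[0][2]:
  t=0 PE[0][1]: acc=0 h=0 v=0
  t=0 PE[0][2]: acc=0 h=0 v=0
  t=1 PE[0][1]: acc=6 h=3 v=2
  t=1 PE[0][2]: acc=0 h=0 v=0
  t=2 PE[0][1]: acc=30 h=3 v=8
  t=2 PE[0][2]: acc=15 h=3 v=5
  t=3 PE[0][1]: acc=30 h=0 v=0
  t=3 PE[0][2]: acc=33 h=3 v=6
  t=4 PE[0][1]: acc=30 h=0 v=0
  t=4 PE[0][2]: acc=33 h=0 v=0

PE[0][2].acc = 33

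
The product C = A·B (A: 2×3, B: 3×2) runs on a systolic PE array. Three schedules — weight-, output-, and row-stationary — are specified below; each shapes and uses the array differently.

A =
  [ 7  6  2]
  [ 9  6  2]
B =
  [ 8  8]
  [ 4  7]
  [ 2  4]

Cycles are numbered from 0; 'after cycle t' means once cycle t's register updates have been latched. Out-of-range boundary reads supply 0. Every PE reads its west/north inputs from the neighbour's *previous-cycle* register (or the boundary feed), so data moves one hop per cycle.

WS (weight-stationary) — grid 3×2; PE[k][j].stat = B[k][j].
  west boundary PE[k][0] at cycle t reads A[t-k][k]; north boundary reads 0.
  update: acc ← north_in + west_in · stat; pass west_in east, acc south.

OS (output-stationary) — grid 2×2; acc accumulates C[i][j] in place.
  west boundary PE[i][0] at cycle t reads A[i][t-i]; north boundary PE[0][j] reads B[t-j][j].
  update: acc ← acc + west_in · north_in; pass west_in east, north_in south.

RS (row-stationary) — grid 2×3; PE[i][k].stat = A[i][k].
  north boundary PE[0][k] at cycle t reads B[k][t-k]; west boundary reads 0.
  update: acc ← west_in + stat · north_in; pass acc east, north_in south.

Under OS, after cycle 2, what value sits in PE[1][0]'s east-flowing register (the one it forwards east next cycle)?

OS on a 2×2 grid — tracing PE[1][0] and its feeders:
  cycle 0: PE[0][0] → acc 56, east 7, south 8
  cycle 0: PE[1][0] → acc 0, east 0, south 0
  cycle 1: PE[0][0] → acc 80, east 6, south 4
  cycle 1: PE[1][0] → acc 72, east 9, south 8
  cycle 2: PE[0][0] → acc 84, east 2, south 2
  cycle 2: PE[1][0] → acc 96, east 6, south 4

register = 6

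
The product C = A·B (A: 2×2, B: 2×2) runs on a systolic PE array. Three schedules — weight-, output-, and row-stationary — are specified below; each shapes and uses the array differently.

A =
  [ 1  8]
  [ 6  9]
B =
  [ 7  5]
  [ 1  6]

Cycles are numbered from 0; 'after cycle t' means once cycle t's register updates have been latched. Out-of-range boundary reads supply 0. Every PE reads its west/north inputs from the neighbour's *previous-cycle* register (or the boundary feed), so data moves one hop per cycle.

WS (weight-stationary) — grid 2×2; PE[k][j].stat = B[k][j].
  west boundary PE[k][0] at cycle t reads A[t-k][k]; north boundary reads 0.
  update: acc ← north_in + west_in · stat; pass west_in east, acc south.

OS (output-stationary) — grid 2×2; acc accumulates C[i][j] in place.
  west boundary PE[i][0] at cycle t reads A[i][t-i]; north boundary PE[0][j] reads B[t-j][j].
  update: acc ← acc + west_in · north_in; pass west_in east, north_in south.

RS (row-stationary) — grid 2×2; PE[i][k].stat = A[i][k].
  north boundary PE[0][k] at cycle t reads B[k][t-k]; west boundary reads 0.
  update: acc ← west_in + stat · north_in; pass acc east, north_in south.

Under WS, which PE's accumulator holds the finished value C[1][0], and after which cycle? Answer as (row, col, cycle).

WS — PE[1][0] is where C[1][0] collects:
  step 0 · PE1,0: acc=0; fwd→0 fwd↓0
  step 1 · PE1,0: acc=15; fwd→8 fwd↓15
  step 2 · PE1,0: acc=51; fwd→9 fwd↓51

(row, col, cycle) = (1, 0, 2)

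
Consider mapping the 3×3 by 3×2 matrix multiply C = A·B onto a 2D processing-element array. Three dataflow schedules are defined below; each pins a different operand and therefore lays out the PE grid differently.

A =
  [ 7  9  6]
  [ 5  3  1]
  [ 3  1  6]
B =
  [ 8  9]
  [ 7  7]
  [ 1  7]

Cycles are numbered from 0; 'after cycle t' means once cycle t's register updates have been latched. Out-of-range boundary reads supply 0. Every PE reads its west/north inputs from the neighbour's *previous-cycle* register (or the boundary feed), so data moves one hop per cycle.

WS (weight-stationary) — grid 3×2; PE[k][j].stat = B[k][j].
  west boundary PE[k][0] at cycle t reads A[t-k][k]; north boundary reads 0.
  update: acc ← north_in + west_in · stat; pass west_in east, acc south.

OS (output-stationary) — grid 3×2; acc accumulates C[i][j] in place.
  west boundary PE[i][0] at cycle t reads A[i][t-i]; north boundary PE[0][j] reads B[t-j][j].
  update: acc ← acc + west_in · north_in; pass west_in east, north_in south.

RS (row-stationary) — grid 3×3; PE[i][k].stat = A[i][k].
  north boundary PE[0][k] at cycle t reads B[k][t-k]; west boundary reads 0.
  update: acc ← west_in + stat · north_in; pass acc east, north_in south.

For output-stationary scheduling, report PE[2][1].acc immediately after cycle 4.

PE[2][1].acc = 34

OS 3×2: PE[2][1] cycle-by-cycle (with neighbour feeds):
  step 0 · PE1,1: acc=0; fwd→0 fwd↓0
  step 0 · PE2,0: acc=0; fwd→0 fwd↓0
  step 0 · PE2,1: acc=0; fwd→0 fwd↓0
  step 1 · PE1,1: acc=0; fwd→0 fwd↓0
  step 1 · PE2,0: acc=0; fwd→0 fwd↓0
  step 1 · PE2,1: acc=0; fwd→0 fwd↓0
  step 2 · PE1,1: acc=45; fwd→5 fwd↓9
  step 2 · PE2,0: acc=24; fwd→3 fwd↓8
  step 2 · PE2,1: acc=0; fwd→0 fwd↓0
  step 3 · PE1,1: acc=66; fwd→3 fwd↓7
  step 3 · PE2,0: acc=31; fwd→1 fwd↓7
  step 3 · PE2,1: acc=27; fwd→3 fwd↓9
  step 4 · PE1,1: acc=73; fwd→1 fwd↓7
  step 4 · PE2,0: acc=37; fwd→6 fwd↓1
  step 4 · PE2,1: acc=34; fwd→1 fwd↓7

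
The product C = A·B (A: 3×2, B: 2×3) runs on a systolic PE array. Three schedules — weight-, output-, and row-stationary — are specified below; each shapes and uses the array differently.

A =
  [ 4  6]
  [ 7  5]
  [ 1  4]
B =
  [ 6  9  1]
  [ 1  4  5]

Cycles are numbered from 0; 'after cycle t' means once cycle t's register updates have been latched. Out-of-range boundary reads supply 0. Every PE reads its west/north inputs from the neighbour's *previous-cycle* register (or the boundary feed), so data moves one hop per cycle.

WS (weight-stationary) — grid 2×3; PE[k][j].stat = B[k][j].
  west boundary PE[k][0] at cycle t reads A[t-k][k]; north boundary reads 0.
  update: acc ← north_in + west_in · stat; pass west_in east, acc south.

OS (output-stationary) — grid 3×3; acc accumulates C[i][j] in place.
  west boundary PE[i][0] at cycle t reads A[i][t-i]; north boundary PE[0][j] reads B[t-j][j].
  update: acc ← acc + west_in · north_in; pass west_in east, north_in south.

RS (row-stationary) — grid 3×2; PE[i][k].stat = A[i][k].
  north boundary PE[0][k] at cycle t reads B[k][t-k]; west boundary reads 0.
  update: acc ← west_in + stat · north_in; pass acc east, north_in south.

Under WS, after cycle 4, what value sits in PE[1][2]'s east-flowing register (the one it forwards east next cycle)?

WS (2×3). Following PE[1][2] plus its west/north inputs:
  after 0 — PE[0][2] acc=0, pass-E 0, pass-S 0
  after 0 — PE[1][1] acc=0, pass-E 0, pass-S 0
  after 0 — PE[1][2] acc=0, pass-E 0, pass-S 0
  after 1 — PE[0][2] acc=0, pass-E 0, pass-S 0
  after 1 — PE[1][1] acc=0, pass-E 0, pass-S 0
  after 1 — PE[1][2] acc=0, pass-E 0, pass-S 0
  after 2 — PE[0][2] acc=4, pass-E 4, pass-S 4
  after 2 — PE[1][1] acc=60, pass-E 6, pass-S 60
  after 2 — PE[1][2] acc=0, pass-E 0, pass-S 0
  after 3 — PE[0][2] acc=7, pass-E 7, pass-S 7
  after 3 — PE[1][1] acc=83, pass-E 5, pass-S 83
  after 3 — PE[1][2] acc=34, pass-E 6, pass-S 34
  after 4 — PE[0][2] acc=1, pass-E 1, pass-S 1
  after 4 — PE[1][1] acc=25, pass-E 4, pass-S 25
  after 4 — PE[1][2] acc=32, pass-E 5, pass-S 32

register = 5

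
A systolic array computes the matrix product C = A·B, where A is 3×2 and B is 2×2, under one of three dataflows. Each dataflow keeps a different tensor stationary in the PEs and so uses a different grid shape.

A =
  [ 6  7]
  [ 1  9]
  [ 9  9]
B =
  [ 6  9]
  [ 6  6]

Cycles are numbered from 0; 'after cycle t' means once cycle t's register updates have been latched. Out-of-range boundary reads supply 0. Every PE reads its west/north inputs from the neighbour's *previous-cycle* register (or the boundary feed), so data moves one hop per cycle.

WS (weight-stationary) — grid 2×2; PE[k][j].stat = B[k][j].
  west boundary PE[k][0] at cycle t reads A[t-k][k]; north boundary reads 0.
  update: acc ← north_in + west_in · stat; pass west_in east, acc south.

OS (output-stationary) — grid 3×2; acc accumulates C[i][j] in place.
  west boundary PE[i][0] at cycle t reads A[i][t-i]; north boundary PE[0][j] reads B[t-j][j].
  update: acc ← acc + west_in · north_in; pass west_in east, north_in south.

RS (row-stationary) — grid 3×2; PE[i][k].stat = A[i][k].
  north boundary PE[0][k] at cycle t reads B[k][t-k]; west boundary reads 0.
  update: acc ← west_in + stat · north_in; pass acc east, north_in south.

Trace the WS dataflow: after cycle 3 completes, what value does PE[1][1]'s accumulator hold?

WS (2×2). Following PE[1][1] plus its west/north inputs:
  step 0 · PE0,1: acc=0; fwd→0 fwd↓0
  step 0 · PE1,0: acc=0; fwd→0 fwd↓0
  step 0 · PE1,1: acc=0; fwd→0 fwd↓0
  step 1 · PE0,1: acc=54; fwd→6 fwd↓54
  step 1 · PE1,0: acc=78; fwd→7 fwd↓78
  step 1 · PE1,1: acc=0; fwd→0 fwd↓0
  step 2 · PE0,1: acc=9; fwd→1 fwd↓9
  step 2 · PE1,0: acc=60; fwd→9 fwd↓60
  step 2 · PE1,1: acc=96; fwd→7 fwd↓96
  step 3 · PE0,1: acc=81; fwd→9 fwd↓81
  step 3 · PE1,0: acc=108; fwd→9 fwd↓108
  step 3 · PE1,1: acc=63; fwd→9 fwd↓63

PE[1][1].acc = 63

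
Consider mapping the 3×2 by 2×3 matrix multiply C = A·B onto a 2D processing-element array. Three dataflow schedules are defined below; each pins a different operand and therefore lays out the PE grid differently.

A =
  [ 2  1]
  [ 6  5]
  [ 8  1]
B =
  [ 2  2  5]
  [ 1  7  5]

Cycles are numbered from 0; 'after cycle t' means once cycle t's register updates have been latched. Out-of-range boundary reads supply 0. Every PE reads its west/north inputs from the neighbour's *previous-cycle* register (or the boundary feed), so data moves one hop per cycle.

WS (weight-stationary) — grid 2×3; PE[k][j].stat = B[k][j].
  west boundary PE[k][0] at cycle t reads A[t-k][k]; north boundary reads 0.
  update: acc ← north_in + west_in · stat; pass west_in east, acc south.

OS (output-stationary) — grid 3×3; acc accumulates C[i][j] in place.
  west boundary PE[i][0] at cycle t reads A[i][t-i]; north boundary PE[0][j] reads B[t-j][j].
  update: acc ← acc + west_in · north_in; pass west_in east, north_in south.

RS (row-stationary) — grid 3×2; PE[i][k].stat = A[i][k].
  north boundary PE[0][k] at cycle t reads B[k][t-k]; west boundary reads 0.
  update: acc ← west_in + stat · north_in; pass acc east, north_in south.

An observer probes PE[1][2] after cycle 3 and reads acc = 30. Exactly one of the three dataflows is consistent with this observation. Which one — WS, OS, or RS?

WS [2×3] PE[1][2] across cycles:
  step 0 · PE1,2: acc=0; fwd→0 fwd↓0
  step 1 · PE1,2: acc=0; fwd→0 fwd↓0
  step 2 · PE1,2: acc=0; fwd→0 fwd↓0
  step 3 · PE1,2: acc=15; fwd→1 fwd↓15
OS [3×3] PE[1][2] across cycles:
  step 0 · PE1,2: acc=0; fwd→0 fwd↓0
  step 1 · PE1,2: acc=0; fwd→0 fwd↓0
  step 2 · PE1,2: acc=0; fwd→0 fwd↓0
  step 3 · PE1,2: acc=30; fwd→6 fwd↓5
RS (3×2): PE[1][2] does not exist.

dataflow = OS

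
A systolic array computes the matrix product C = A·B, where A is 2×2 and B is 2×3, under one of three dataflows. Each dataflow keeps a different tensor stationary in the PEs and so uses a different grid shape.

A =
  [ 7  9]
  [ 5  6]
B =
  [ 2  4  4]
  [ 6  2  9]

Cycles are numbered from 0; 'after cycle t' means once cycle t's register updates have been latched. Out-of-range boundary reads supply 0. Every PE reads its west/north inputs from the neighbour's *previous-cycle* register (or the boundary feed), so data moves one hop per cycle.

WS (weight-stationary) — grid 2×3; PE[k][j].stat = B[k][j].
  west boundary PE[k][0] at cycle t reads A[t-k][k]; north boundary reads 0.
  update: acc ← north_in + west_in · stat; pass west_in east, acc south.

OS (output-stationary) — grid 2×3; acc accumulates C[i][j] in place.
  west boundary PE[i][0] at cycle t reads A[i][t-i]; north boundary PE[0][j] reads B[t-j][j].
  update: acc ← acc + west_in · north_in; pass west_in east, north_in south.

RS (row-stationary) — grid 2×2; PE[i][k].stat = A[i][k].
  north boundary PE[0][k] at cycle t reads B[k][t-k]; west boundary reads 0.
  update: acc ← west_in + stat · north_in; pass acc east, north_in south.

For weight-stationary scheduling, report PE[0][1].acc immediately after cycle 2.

WS 2×3: PE[0][1] cycle-by-cycle (with neighbour feeds):
  step 0 · PE0,0: acc=14; fwd→7 fwd↓14
  step 0 · PE0,1: acc=0; fwd→0 fwd↓0
  step 1 · PE0,0: acc=10; fwd→5 fwd↓10
  step 1 · PE0,1: acc=28; fwd→7 fwd↓28
  step 2 · PE0,0: acc=0; fwd→0 fwd↓0
  step 2 · PE0,1: acc=20; fwd→5 fwd↓20

PE[0][1].acc = 20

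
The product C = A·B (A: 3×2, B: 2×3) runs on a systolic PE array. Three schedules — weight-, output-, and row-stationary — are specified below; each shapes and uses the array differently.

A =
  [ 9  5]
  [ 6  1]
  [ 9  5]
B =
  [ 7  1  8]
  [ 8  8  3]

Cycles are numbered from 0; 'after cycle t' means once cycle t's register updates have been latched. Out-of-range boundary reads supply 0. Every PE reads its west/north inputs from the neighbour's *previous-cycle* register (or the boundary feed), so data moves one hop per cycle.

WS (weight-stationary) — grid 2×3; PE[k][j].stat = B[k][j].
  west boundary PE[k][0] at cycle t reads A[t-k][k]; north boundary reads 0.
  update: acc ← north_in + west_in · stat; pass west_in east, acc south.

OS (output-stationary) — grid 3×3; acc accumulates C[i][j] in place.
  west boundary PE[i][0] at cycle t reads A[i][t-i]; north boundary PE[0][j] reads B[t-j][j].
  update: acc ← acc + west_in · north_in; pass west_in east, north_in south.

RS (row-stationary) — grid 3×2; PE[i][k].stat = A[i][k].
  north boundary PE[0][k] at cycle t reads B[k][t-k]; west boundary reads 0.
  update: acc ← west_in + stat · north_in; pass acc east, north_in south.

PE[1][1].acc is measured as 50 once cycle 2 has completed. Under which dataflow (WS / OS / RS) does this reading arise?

WS [2×3] PE[1][1] across cycles:
  t=0 PE[1][1]: acc=0 h=0 v=0
  t=1 PE[1][1]: acc=0 h=0 v=0
  t=2 PE[1][1]: acc=49 h=5 v=49
OS [3×3] PE[1][1] across cycles:
  t=0 PE[1][1]: acc=0 h=0 v=0
  t=1 PE[1][1]: acc=0 h=0 v=0
  t=2 PE[1][1]: acc=6 h=6 v=1
RS [3×2] PE[1][1] across cycles:
  t=0 PE[1][1]: acc=0 h=0 v=0
  t=1 PE[1][1]: acc=0 h=0 v=0
  t=2 PE[1][1]: acc=50 h=50 v=8

dataflow = RS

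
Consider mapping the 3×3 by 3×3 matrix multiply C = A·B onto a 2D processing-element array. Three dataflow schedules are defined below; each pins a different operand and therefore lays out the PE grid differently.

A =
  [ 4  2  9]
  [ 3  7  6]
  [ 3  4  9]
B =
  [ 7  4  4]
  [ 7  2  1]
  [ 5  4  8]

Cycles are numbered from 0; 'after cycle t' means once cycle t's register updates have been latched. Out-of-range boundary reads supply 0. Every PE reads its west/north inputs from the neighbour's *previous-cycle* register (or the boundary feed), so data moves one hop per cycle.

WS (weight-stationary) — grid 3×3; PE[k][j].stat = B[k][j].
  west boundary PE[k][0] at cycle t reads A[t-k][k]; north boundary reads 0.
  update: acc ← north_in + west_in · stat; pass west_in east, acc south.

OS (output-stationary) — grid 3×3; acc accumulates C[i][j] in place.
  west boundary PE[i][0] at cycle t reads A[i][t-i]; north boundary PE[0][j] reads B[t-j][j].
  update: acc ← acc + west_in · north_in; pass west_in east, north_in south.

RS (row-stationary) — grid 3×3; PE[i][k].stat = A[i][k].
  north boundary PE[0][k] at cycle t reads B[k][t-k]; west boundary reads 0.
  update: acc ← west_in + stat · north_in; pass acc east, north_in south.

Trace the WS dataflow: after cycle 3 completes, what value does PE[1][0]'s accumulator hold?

WS (3×3). Following PE[1][0] plus its west/north inputs:
  cycle 0: PE[0][0] → acc 28, east 4, south 28
  cycle 0: PE[1][0] → acc 0, east 0, south 0
  cycle 1: PE[0][0] → acc 21, east 3, south 21
  cycle 1: PE[1][0] → acc 42, east 2, south 42
  cycle 2: PE[0][0] → acc 21, east 3, south 21
  cycle 2: PE[1][0] → acc 70, east 7, south 70
  cycle 3: PE[0][0] → acc 0, east 0, south 0
  cycle 3: PE[1][0] → acc 49, east 4, south 49

PE[1][0].acc = 49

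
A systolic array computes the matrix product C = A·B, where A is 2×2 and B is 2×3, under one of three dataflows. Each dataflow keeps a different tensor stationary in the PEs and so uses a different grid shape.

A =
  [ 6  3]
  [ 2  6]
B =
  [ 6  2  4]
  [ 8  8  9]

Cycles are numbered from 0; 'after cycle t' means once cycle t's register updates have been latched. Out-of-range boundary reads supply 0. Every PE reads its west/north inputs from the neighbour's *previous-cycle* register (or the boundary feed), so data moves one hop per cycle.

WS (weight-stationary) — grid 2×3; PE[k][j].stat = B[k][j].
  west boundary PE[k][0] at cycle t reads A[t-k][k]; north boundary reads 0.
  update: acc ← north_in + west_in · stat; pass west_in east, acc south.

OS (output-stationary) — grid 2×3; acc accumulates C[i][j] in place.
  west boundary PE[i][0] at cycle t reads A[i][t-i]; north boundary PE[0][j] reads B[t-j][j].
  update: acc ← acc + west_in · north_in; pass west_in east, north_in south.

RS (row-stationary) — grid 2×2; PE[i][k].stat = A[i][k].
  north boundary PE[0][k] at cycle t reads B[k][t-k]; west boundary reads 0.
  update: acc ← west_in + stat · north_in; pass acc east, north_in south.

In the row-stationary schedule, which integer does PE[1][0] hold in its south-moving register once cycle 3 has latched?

register = 4

RS on a 2×2 grid — tracing PE[1][0] and its feeders:
  after 0 — PE[0][0] acc=36, pass-E 36, pass-S 6
  after 0 — PE[1][0] acc=0, pass-E 0, pass-S 0
  after 1 — PE[0][0] acc=12, pass-E 12, pass-S 2
  after 1 — PE[1][0] acc=12, pass-E 12, pass-S 6
  after 2 — PE[0][0] acc=24, pass-E 24, pass-S 4
  after 2 — PE[1][0] acc=4, pass-E 4, pass-S 2
  after 3 — PE[0][0] acc=0, pass-E 0, pass-S 0
  after 3 — PE[1][0] acc=8, pass-E 8, pass-S 4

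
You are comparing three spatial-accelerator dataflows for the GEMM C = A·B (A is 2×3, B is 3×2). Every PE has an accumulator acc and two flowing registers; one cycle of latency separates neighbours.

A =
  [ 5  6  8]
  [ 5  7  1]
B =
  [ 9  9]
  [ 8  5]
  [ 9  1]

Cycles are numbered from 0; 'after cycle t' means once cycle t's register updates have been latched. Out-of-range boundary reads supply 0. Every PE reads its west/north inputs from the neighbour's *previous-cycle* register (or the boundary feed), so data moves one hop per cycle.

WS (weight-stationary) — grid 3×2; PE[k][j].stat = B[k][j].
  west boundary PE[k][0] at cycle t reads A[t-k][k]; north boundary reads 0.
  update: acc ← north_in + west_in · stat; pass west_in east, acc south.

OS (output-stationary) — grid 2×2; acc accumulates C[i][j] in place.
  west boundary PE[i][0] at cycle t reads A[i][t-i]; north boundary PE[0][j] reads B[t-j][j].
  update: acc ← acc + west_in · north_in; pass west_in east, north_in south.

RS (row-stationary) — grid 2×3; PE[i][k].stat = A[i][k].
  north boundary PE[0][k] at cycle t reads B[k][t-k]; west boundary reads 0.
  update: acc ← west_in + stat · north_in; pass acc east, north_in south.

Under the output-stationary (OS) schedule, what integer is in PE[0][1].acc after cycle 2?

OS (2×2). Following PE[0][1] plus its west/north inputs:
  [0] (0,0) acc=45 (h:5 v:9)
  [0] (0,1) acc=0 (h:0 v:0)
  [1] (0,0) acc=93 (h:6 v:8)
  [1] (0,1) acc=45 (h:5 v:9)
  [2] (0,0) acc=165 (h:8 v:9)
  [2] (0,1) acc=75 (h:6 v:5)

PE[0][1].acc = 75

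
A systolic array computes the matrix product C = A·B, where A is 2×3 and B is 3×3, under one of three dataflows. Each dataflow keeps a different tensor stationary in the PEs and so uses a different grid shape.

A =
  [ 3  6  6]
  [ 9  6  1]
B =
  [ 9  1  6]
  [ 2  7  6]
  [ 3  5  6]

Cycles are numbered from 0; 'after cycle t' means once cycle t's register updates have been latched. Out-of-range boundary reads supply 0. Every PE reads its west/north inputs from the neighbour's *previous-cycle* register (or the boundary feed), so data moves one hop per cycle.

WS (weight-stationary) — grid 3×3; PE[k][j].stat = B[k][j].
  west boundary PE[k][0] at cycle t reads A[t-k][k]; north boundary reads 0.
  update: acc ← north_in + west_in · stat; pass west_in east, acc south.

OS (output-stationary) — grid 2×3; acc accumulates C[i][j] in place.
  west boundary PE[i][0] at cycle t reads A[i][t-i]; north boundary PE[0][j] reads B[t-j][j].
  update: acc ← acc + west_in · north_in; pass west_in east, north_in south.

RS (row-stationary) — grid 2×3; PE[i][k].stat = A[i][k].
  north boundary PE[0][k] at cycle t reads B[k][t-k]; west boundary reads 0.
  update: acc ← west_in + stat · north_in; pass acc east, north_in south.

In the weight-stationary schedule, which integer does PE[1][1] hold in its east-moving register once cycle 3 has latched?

Tracing WS — 3×3 array, target PE[1][1]:
  @0  [0,1]  acc 0  |  →0  ↓0
  @0  [1,0]  acc 0  |  →0  ↓0
  @0  [1,1]  acc 0  |  →0  ↓0
  @1  [0,1]  acc 3  |  →3  ↓3
  @1  [1,0]  acc 39  |  →6  ↓39
  @1  [1,1]  acc 0  |  →0  ↓0
  @2  [0,1]  acc 9  |  →9  ↓9
  @2  [1,0]  acc 93  |  →6  ↓93
  @2  [1,1]  acc 45  |  →6  ↓45
  @3  [0,1]  acc 0  |  →0  ↓0
  @3  [1,0]  acc 0  |  →0  ↓0
  @3  [1,1]  acc 51  |  →6  ↓51

register = 6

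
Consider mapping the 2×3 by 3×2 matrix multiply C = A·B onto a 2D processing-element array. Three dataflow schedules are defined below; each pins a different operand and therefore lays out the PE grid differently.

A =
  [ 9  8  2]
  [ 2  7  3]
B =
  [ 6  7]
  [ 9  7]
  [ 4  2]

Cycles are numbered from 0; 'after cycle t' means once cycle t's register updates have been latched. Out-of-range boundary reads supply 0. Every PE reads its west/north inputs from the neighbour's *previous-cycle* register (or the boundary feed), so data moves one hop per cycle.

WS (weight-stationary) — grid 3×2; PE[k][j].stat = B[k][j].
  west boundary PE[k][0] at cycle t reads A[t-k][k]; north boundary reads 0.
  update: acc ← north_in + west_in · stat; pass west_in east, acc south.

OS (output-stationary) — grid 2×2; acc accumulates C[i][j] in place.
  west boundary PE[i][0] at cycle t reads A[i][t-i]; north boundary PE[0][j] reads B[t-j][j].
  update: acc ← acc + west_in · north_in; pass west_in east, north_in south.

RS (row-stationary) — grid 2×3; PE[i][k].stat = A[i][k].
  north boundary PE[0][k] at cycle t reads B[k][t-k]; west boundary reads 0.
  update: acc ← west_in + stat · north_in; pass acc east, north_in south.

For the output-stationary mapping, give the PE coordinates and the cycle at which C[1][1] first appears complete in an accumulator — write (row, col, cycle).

OS: C[1][1] accumulates in PE[1][1]:
  0: (1,1).acc=0  regs=<0,0>
  1: (1,1).acc=0  regs=<0,0>
  2: (1,1).acc=14  regs=<2,7>
  3: (1,1).acc=63  regs=<7,7>
  4: (1,1).acc=69  regs=<3,2>

(row, col, cycle) = (1, 1, 4)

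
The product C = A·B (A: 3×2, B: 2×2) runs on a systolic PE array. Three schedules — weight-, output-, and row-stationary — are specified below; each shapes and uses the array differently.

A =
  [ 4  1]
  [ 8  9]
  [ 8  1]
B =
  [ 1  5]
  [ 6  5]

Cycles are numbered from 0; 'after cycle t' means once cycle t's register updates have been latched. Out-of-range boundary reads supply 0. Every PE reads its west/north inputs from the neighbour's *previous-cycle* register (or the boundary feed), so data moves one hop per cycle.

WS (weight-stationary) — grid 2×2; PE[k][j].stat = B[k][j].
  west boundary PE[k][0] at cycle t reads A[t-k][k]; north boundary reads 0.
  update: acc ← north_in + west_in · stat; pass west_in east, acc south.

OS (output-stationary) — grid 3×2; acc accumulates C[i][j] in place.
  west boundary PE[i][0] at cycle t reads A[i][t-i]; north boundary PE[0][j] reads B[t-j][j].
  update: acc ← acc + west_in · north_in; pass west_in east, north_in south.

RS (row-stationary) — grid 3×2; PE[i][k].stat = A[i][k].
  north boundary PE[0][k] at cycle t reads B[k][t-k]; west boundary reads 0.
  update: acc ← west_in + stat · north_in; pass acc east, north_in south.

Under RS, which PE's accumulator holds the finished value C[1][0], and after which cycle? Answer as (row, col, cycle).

(row, col, cycle) = (1, 1, 2)

RS — PE[1][1] is where C[1][0] collects:
  @0  [1,1]  acc 0  |  →0  ↓0
  @1  [1,1]  acc 0  |  →0  ↓0
  @2  [1,1]  acc 62  |  →62  ↓6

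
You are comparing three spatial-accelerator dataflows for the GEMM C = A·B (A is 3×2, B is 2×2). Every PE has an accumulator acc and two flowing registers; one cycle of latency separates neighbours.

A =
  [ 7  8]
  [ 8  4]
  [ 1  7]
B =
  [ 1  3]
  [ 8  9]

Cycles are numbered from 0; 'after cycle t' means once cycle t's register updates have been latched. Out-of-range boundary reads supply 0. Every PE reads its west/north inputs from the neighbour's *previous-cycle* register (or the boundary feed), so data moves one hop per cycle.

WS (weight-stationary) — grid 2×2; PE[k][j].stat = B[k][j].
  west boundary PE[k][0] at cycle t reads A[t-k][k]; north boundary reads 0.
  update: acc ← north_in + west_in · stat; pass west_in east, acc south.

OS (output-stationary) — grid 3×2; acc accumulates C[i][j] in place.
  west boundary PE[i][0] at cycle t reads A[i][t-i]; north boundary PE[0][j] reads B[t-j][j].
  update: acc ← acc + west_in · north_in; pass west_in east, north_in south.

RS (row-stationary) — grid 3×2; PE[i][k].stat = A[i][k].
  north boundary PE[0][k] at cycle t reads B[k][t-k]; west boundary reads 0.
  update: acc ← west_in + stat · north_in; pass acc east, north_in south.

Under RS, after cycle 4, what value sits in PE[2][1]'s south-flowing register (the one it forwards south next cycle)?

Tracing RS — 3×2 array, target PE[2][1]:
  after 0 — PE[1][1] acc=0, pass-E 0, pass-S 0
  after 0 — PE[2][0] acc=0, pass-E 0, pass-S 0
  after 0 — PE[2][1] acc=0, pass-E 0, pass-S 0
  after 1 — PE[1][1] acc=0, pass-E 0, pass-S 0
  after 1 — PE[2][0] acc=0, pass-E 0, pass-S 0
  after 1 — PE[2][1] acc=0, pass-E 0, pass-S 0
  after 2 — PE[1][1] acc=40, pass-E 40, pass-S 8
  after 2 — PE[2][0] acc=1, pass-E 1, pass-S 1
  after 2 — PE[2][1] acc=0, pass-E 0, pass-S 0
  after 3 — PE[1][1] acc=60, pass-E 60, pass-S 9
  after 3 — PE[2][0] acc=3, pass-E 3, pass-S 3
  after 3 — PE[2][1] acc=57, pass-E 57, pass-S 8
  after 4 — PE[1][1] acc=0, pass-E 0, pass-S 0
  after 4 — PE[2][0] acc=0, pass-E 0, pass-S 0
  after 4 — PE[2][1] acc=66, pass-E 66, pass-S 9

register = 9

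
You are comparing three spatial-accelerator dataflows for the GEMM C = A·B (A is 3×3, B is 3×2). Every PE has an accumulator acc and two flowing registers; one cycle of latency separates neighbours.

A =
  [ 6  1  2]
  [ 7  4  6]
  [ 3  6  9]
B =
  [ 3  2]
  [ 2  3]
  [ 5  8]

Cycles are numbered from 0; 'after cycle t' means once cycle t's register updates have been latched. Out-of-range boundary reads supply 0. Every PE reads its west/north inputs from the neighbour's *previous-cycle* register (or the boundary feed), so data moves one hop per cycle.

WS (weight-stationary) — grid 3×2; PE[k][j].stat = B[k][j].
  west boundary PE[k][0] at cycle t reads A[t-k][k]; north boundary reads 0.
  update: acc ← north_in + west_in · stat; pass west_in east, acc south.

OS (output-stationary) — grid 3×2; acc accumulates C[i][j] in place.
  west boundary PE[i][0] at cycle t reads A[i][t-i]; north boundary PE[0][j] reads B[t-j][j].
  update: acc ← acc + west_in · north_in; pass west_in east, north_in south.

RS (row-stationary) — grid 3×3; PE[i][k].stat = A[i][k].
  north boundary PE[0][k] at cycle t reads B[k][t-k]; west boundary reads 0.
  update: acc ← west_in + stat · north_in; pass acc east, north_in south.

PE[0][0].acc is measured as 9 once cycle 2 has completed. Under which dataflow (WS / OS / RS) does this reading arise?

— WS: 3×2; PE[0][0] trace:
  cycle 0: PE[0][0] → acc 18, east 6, south 18
  cycle 1: PE[0][0] → acc 21, east 7, south 21
  cycle 2: PE[0][0] → acc 9, east 3, south 9
— OS: 3×2; PE[0][0] trace:
  cycle 0: PE[0][0] → acc 18, east 6, south 3
  cycle 1: PE[0][0] → acc 20, east 1, south 2
  cycle 2: PE[0][0] → acc 30, east 2, south 5
— RS: 3×3; PE[0][0] trace:
  cycle 0: PE[0][0] → acc 18, east 18, south 3
  cycle 1: PE[0][0] → acc 12, east 12, south 2
  cycle 2: PE[0][0] → acc 0, east 0, south 0

dataflow = WS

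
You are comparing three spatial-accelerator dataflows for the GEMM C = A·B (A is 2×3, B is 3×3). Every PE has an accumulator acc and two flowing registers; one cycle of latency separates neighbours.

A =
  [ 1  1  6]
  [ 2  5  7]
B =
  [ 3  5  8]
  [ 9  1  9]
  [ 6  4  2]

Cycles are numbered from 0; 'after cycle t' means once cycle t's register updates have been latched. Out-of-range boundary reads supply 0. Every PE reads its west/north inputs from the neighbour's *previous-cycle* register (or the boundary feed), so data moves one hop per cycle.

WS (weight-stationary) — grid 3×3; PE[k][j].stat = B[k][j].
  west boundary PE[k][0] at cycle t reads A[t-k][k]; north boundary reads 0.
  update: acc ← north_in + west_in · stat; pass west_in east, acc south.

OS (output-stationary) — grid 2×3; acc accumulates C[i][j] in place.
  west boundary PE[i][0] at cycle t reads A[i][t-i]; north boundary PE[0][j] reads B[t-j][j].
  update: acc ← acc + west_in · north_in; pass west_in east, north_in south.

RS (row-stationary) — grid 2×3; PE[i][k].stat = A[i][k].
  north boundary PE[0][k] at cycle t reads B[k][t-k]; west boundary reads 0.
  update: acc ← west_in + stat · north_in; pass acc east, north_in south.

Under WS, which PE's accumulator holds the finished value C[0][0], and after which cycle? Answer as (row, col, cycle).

WS — PE[2][0] is where C[0][0] collects:
  after 0 — PE[2][0] acc=0, pass-E 0, pass-S 0
  after 1 — PE[2][0] acc=0, pass-E 0, pass-S 0
  after 2 — PE[2][0] acc=48, pass-E 6, pass-S 48

(row, col, cycle) = (2, 0, 2)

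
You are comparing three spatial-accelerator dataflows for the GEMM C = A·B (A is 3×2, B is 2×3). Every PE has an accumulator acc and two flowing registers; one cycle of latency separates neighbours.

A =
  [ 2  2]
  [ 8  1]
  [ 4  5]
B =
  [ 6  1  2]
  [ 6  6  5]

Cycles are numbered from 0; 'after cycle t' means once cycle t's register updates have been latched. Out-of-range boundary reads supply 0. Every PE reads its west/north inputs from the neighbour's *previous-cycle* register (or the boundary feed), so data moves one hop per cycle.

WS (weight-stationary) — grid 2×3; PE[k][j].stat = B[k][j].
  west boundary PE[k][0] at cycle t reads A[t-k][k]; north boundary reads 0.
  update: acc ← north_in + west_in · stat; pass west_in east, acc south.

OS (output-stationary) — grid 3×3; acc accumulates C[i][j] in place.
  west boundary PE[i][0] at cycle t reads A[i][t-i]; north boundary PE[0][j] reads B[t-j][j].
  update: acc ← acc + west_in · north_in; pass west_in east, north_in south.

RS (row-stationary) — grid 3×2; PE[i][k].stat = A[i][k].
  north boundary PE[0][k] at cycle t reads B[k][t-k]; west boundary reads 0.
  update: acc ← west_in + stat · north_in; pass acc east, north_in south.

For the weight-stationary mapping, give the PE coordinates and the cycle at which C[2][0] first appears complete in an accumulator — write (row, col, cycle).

WS — PE[1][0] is where C[2][0] collects:
  @0  [1,0]  acc 0  |  →0  ↓0
  @1  [1,0]  acc 24  |  →2  ↓24
  @2  [1,0]  acc 54  |  →1  ↓54
  @3  [1,0]  acc 54  |  →5  ↓54

(row, col, cycle) = (1, 0, 3)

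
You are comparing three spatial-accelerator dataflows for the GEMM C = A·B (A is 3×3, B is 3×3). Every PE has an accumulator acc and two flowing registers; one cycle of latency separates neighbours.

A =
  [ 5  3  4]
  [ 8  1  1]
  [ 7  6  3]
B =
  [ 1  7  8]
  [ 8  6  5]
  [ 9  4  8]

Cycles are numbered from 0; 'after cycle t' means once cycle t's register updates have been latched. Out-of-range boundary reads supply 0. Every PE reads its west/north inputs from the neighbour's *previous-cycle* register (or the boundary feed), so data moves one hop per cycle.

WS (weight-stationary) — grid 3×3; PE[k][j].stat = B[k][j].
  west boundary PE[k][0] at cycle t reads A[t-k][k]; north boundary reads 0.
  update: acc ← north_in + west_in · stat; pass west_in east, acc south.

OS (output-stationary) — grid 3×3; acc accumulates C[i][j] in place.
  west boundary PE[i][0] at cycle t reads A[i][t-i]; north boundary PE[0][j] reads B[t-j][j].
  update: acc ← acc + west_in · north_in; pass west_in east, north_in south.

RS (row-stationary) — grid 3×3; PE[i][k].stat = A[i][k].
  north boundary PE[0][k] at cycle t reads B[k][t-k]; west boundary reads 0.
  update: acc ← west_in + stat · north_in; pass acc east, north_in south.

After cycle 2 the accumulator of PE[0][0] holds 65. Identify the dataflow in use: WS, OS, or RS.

dataflow = OS

WS [3×3] PE[0][0] across cycles:
  0: (0,0).acc=5  regs=<5,5>
  1: (0,0).acc=8  regs=<8,8>
  2: (0,0).acc=7  regs=<7,7>
OS [3×3] PE[0][0] across cycles:
  0: (0,0).acc=5  regs=<5,1>
  1: (0,0).acc=29  regs=<3,8>
  2: (0,0).acc=65  regs=<4,9>
RS [3×3] PE[0][0] across cycles:
  0: (0,0).acc=5  regs=<5,1>
  1: (0,0).acc=35  regs=<35,7>
  2: (0,0).acc=40  regs=<40,8>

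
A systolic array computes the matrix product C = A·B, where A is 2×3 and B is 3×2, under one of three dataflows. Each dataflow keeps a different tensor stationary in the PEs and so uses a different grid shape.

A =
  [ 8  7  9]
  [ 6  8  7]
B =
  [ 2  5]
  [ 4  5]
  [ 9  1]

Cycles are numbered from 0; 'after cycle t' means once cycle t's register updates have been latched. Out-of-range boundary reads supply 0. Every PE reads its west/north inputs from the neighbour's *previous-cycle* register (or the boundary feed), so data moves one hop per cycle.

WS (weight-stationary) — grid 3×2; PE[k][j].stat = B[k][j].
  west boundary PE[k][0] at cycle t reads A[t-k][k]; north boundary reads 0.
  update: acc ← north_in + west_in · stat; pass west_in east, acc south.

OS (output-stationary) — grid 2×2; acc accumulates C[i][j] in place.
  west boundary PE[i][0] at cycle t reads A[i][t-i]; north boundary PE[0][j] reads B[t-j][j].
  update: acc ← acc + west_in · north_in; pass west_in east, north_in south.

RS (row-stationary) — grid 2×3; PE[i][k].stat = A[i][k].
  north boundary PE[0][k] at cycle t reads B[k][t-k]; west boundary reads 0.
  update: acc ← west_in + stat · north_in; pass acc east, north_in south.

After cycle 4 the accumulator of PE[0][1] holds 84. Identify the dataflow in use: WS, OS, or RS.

dataflow = OS

WS [3×2] PE[0][1] across cycles:
  step 0 · PE0,1: acc=0; fwd→0 fwd↓0
  step 1 · PE0,1: acc=40; fwd→8 fwd↓40
  step 2 · PE0,1: acc=30; fwd→6 fwd↓30
  step 3 · PE0,1: acc=0; fwd→0 fwd↓0
  step 4 · PE0,1: acc=0; fwd→0 fwd↓0
OS [2×2] PE[0][1] across cycles:
  step 0 · PE0,1: acc=0; fwd→0 fwd↓0
  step 1 · PE0,1: acc=40; fwd→8 fwd↓5
  step 2 · PE0,1: acc=75; fwd→7 fwd↓5
  step 3 · PE0,1: acc=84; fwd→9 fwd↓1
  step 4 · PE0,1: acc=84; fwd→0 fwd↓0
RS [2×3] PE[0][1] across cycles:
  step 0 · PE0,1: acc=0; fwd→0 fwd↓0
  step 1 · PE0,1: acc=44; fwd→44 fwd↓4
  step 2 · PE0,1: acc=75; fwd→75 fwd↓5
  step 3 · PE0,1: acc=0; fwd→0 fwd↓0
  step 4 · PE0,1: acc=0; fwd→0 fwd↓0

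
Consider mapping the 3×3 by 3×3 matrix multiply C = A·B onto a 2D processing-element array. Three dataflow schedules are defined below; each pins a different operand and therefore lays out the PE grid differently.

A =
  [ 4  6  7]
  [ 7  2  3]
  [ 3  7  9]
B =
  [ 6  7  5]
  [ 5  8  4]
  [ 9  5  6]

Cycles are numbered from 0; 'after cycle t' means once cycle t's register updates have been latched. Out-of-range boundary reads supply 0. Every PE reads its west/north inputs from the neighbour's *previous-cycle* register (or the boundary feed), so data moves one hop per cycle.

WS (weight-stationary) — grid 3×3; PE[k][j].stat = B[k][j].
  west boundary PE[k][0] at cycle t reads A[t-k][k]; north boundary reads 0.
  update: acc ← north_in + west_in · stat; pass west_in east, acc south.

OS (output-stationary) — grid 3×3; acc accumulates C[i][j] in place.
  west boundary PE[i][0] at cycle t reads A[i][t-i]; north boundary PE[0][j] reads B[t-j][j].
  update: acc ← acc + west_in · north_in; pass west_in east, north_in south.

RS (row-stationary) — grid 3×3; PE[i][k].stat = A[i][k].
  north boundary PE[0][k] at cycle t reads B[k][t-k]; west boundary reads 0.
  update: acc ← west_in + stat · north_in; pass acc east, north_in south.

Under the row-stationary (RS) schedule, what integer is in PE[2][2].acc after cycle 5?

PE[2][2].acc = 122

RS on a 3×3 grid — tracing PE[2][2] and its feeders:
  step 0 · PE1,2: acc=0; fwd→0 fwd↓0
  step 0 · PE2,1: acc=0; fwd→0 fwd↓0
  step 0 · PE2,2: acc=0; fwd→0 fwd↓0
  step 1 · PE1,2: acc=0; fwd→0 fwd↓0
  step 1 · PE2,1: acc=0; fwd→0 fwd↓0
  step 1 · PE2,2: acc=0; fwd→0 fwd↓0
  step 2 · PE1,2: acc=0; fwd→0 fwd↓0
  step 2 · PE2,1: acc=0; fwd→0 fwd↓0
  step 2 · PE2,2: acc=0; fwd→0 fwd↓0
  step 3 · PE1,2: acc=79; fwd→79 fwd↓9
  step 3 · PE2,1: acc=53; fwd→53 fwd↓5
  step 3 · PE2,2: acc=0; fwd→0 fwd↓0
  step 4 · PE1,2: acc=80; fwd→80 fwd↓5
  step 4 · PE2,1: acc=77; fwd→77 fwd↓8
  step 4 · PE2,2: acc=134; fwd→134 fwd↓9
  step 5 · PE1,2: acc=61; fwd→61 fwd↓6
  step 5 · PE2,1: acc=43; fwd→43 fwd↓4
  step 5 · PE2,2: acc=122; fwd→122 fwd↓5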